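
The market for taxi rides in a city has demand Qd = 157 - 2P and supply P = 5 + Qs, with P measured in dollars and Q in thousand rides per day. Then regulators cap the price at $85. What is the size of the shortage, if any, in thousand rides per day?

0

Rearranging supply gives Qs = P - 5. In a free market, 157 - 2P = P - 5 gives the equilibrium P* = 54, Q* = 49.
The ceiling of 85 is above the equilibrium price 54, so it is not binding; the market clears at P* = 54, Q* = 49.
Since the control does not bind, there is no shortage.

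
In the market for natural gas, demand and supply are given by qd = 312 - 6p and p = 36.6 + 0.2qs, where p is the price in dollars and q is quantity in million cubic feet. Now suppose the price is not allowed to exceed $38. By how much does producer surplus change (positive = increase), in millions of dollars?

-171.5

Rearranging supply gives qs = 5p - 183. Without the control the market clears where 312 - 6p = 5p - 183, i.e. p* = 45 and q* = 42.
Because the ceiling (38) lies below the market-clearing price, it is binding.
At p = 38: qd = 312 - 6·38 = 84 and qs = 5·38 - 183 = 7.
Producer surplus without the control is ½ · (45 - 36.6) · 42 = 176.4.
With the ceiling, producers sell 7 units at 38, so PS = ½ · (38 - 36.6) · 7 = 4.9.
Change in producer surplus = 4.9 - 176.4 = -171.5.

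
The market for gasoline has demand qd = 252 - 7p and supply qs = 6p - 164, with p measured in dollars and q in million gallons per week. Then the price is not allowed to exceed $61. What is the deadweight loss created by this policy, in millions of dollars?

Without the control the market clears where 252 - 7p = 6p - 164, i.e. p* = 32 and q* = 28.
The ceiling of 61 is above the equilibrium price 32, so it is not binding; the market clears at p* = 32, q* = 28.
Since the control does not bind, no trades are prevented and deadweight loss is zero.

0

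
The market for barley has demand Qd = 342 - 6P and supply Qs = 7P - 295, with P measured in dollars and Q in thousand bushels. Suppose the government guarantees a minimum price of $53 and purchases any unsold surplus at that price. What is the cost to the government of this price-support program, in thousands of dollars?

2756

In a free market, 342 - 6P = 7P - 295 gives the equilibrium P* = 49, Q* = 48.
Since 53 > 49, the floor is binding.
At P = 53: Qd = 342 - 6·53 = 24 and Qs = 7·53 - 295 = 76.
Surplus = Qs - Qd = 52.
Government expenditure = surplus × support price = 52 × 53 = 2756.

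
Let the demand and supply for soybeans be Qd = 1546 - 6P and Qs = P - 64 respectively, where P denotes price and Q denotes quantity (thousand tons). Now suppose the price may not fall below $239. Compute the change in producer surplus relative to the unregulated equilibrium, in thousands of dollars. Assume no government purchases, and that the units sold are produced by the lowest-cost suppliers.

-450

Without the control the market clears where 1546 - 6P = P - 64, i.e. P* = 230 and Q* = 166.
The floor of 239 is above the equilibrium price 230, so it binds.
At P = 239: Qd = 1546 - 6·239 = 112 and Qs = 239 - 64 = 175.
Producer surplus without the control is ½ · (230 - 64) · 166 = 13778.
With the floor, 112 units are sold at 239. The supply price at Q = 112 is 176, so PS = ½ · [(239 - 64) + (239 - 176)] · 112 = 13328.
Change in producer surplus = 13328 - 13778 = -450.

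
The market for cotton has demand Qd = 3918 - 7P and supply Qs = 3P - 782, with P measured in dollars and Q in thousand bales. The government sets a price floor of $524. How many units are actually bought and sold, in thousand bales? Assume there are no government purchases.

250

Equilibrium: 3918 - 7P = 3P - 782, so 4700 = 10P and P* = 470, Q* = 628.
Since 524 > 470, the floor is binding.
At P = 524: Qd = 3918 - 7·524 = 250 and Qs = 3·524 - 782 = 790.
The quantity actually transacted is the short side, demand: 250.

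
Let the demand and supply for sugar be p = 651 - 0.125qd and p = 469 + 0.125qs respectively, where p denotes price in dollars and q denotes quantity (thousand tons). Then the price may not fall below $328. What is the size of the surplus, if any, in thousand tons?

Rearranging demand gives qd = 5208 - 8p; rearranging supply gives qs = 8p - 3752. Equilibrium: 5208 - 8p = 8p - 3752, so 8960 = 16p and p* = 560, q* = 728.
Since 328 is below p* = 560, the floor does not bind and the free-market outcome prevails.
Since the control does not bind, there is no surplus.

0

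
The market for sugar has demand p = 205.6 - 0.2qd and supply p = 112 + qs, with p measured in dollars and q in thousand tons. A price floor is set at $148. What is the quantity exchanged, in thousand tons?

78

Rearranging demand gives qd = 1028 - 5p; rearranging supply gives qs = p - 112. Without the control the market clears where 1028 - 5p = p - 112, i.e. p* = 190 and q* = 78.
The floor of 148 is below the equilibrium price 190, so it is not binding; the market clears at p* = 190, q* = 78.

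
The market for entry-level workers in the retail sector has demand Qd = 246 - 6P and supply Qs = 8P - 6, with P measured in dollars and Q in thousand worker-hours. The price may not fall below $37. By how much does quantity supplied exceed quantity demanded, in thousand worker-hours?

In a free market, 246 - 6P = 8P - 6 gives the equilibrium P* = 18, Q* = 138.
Because the floor (37) lies above the market-clearing price, it is binding.
At P = 37: Qd = 246 - 6·37 = 24 and Qs = 8·37 - 6 = 290.
Surplus = Qs - Qd = 290 - 24 = 266.

266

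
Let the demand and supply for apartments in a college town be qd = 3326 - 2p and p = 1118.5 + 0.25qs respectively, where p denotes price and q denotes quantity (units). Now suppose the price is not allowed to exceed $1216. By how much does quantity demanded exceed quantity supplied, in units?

Rearranging supply gives qs = 4p - 4474. Without the control the market clears where 3326 - 2p = 4p - 4474, i.e. p* = 1300 and q* = 726.
Because the ceiling (1216) lies below the market-clearing price, it is binding.
At p = 1216: qd = 3326 - 2·1216 = 894 and qs = 4·1216 - 4474 = 390.
Shortage = qd - qs = 894 - 390 = 504.

504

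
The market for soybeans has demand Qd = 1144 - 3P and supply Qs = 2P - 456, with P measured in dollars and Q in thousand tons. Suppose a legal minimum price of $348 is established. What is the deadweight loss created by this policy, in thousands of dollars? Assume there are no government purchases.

Equilibrium: 1144 - 3P = 2P - 456, so 1600 = 5P and P* = 320, Q* = 184.
The floor of 348 is above the equilibrium price 320, so it binds.
At P = 348: Qd = 1144 - 3·348 = 100 and Qs = 2·348 - 456 = 240.
Quantity traded falls to 100. At Q = 100 the demand price is (1144 - 100)/3 = 348 and the supply price is (456 + 100)/2 = 278.
Deadweight loss = ½ · (348 - 278) · (184 - 100) = ½ · 70 · 84 = 2940.

2940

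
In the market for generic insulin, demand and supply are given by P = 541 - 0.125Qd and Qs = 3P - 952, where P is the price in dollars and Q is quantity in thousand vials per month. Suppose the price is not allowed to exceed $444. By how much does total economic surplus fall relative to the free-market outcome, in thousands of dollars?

Rearranging demand gives Qd = 4328 - 8P. Equilibrium: 4328 - 8P = 3P - 952, so 5280 = 11P and P* = 480, Q* = 488.
Because the ceiling (444) lies below the market-clearing price, it is binding.
At P = 444: Qd = 4328 - 8·444 = 776 and Qs = 3·444 - 952 = 380.
Quantity traded falls to 380. At Q = 380 the demand price is (4328 - 380)/8 = 493.5 and the supply price is (952 + 380)/3 = 444.
Deadweight loss = ½ · (493.5 - 444) · (488 - 380) = ½ · 49.5 · 108 = 2673.

2673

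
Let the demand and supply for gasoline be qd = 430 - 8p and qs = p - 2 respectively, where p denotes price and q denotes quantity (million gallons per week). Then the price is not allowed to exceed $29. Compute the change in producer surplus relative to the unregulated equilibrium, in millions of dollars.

Equilibrium: 430 - 8p = p - 2, so 432 = 9p and p* = 48, q* = 46.
Because the ceiling (29) lies below the market-clearing price, it is binding.
At p = 29: qd = 430 - 8·29 = 198 and qs = 29 - 2 = 27.
Producer surplus without the control is ½ · (48 - 2) · 46 = 1058.
With the ceiling, producers sell 27 units at 29, so PS = ½ · (29 - 2) · 27 = 364.5.
Change in producer surplus = 364.5 - 1058 = -693.5.

-693.5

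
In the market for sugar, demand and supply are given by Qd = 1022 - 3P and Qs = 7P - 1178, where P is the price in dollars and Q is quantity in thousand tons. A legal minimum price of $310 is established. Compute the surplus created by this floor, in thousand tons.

900

Equilibrium: 1022 - 3P = 7P - 1178, so 2200 = 10P and P* = 220, Q* = 362.
The floor of 310 is above the equilibrium price 220, so it binds.
At P = 310: Qd = 1022 - 3·310 = 92 and Qs = 7·310 - 1178 = 992.
Surplus = Qs - Qd = 992 - 92 = 900.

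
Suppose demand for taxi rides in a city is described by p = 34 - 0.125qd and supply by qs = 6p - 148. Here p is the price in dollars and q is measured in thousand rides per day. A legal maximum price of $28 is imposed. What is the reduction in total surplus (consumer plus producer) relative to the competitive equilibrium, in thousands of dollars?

Rearranging demand gives qd = 272 - 8p. Setting quantity demanded equal to quantity supplied, 272 - 8p = 6p - 148, gives p* = 30 and q* = 32.
The ceiling of 28 is below the equilibrium price 30, so it binds.
At p = 28: qd = 272 - 8·28 = 48 and qs = 6·28 - 148 = 20.
Quantity traded falls to 20. At q = 20 the demand price is (272 - 20)/8 = 31.5 and the supply price is (148 + 20)/6 = 28.
Deadweight loss = ½ · (31.5 - 28) · (32 - 20) = ½ · 3.5 · 12 = 21.

21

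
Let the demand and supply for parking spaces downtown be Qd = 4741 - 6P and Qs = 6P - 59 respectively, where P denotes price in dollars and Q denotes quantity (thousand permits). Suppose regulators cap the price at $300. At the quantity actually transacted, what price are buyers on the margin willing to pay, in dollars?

500

Equilibrium: 4741 - 6P = 6P - 59, so 4800 = 12P and P* = 400, Q* = 2341.
The ceiling of 300 is below the equilibrium price 400, so it binds.
At P = 300: Qd = 4741 - 6·300 = 2941 and Qs = 6·300 - 59 = 1741.
Only 1741 units reach the market. On the demand curve, the marginal buyer's willingness to pay at Q = 1741 is (4741 - 1741)/6 = 500.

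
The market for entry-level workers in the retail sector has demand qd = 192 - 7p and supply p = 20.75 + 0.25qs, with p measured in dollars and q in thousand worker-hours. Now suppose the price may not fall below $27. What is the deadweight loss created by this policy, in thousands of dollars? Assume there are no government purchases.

Rearranging supply gives qs = 4p - 83. Setting quantity demanded equal to quantity supplied, 192 - 7p = 4p - 83, gives p* = 25 and q* = 17.
Because the floor (27) lies above the market-clearing price, it is binding.
At p = 27: qd = 192 - 7·27 = 3 and qs = 4·27 - 83 = 25.
Quantity traded falls to 3. At q = 3 the demand price is (192 - 3)/7 = 27 and the supply price is (83 + 3)/4 = 21.5.
Deadweight loss = ½ · (27 - 21.5) · (17 - 3) = ½ · 5.5 · 14 = 38.5.

38.5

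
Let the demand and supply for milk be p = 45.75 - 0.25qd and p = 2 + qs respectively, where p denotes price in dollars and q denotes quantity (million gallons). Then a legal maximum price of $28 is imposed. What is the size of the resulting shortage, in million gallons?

Rearranging demand gives qd = 183 - 4p; rearranging supply gives qs = p - 2. Without the control the market clears where 183 - 4p = p - 2, i.e. p* = 37 and q* = 35.
Because the ceiling (28) lies below the market-clearing price, it is binding.
At p = 28: qd = 183 - 4·28 = 71 and qs = 28 - 2 = 26.
Shortage = qd - qs = 71 - 26 = 45.

45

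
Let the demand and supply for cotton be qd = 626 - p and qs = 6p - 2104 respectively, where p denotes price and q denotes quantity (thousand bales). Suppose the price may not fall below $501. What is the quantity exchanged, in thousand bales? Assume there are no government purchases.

125

Equilibrium: 626 - p = 6p - 2104, so 2730 = 7p and p* = 390, q* = 236.
The floor of 501 is above the equilibrium price 390, so it binds.
At p = 501: qd = 626 - 501 = 125 and qs = 6·501 - 2104 = 902.
The quantity actually transacted is the short side, demand: 125.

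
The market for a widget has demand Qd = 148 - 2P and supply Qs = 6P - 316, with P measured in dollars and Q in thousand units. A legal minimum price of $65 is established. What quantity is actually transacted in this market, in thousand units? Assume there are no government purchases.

18

Equilibrium: 148 - 2P = 6P - 316, so 464 = 8P and P* = 58, Q* = 32.
The floor of 65 is above the equilibrium price 58, so it binds.
At P = 65: Qd = 148 - 2·65 = 18 and Qs = 6·65 - 316 = 74.
The quantity actually transacted is the short side, demand: 18.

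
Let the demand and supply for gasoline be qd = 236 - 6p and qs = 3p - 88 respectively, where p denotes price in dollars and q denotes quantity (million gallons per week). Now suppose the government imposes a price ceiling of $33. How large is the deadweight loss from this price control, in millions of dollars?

20.25

Setting quantity demanded equal to quantity supplied, 236 - 6p = 3p - 88, gives p* = 36 and q* = 20.
Because the ceiling (33) lies below the market-clearing price, it is binding.
At p = 33: qd = 236 - 6·33 = 38 and qs = 3·33 - 88 = 11.
Quantity traded falls to 11. At q = 11 the demand price is (236 - 11)/6 = 37.5 and the supply price is (88 + 11)/3 = 33.
Deadweight loss = ½ · (37.5 - 33) · (20 - 11) = ½ · 4.5 · 9 = 20.25.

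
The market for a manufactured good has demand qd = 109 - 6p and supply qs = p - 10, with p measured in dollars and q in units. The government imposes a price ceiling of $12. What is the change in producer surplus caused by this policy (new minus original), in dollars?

Equilibrium: 109 - 6p = p - 10, so 119 = 7p and p* = 17, q* = 7.
Since 12 < 17, the ceiling is binding.
At p = 12: qd = 109 - 6·12 = 37 and qs = 12 - 10 = 2.
Producer surplus without the control is ½ · (17 - 10) · 7 = 24.5.
With the ceiling, producers sell 2 units at 12, so PS = ½ · (12 - 10) · 2 = 2.
Change in producer surplus = 2 - 24.5 = -22.5.

-22.5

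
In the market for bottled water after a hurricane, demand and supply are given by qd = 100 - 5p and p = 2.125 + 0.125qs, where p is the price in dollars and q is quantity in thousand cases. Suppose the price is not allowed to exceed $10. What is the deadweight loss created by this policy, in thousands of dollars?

Rearranging supply gives qs = 8p - 17. Equilibrium: 100 - 5p = 8p - 17, so 117 = 13p and p* = 9, q* = 55.
The ceiling of 10 is above the equilibrium price 9, so it is not binding; the market clears at p* = 9, q* = 55.
Since the control does not bind, no trades are prevented and deadweight loss is zero.

0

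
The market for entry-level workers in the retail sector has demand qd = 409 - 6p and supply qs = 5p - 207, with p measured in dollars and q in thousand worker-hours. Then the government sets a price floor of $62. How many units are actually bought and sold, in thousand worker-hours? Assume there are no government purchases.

37

Equilibrium: 409 - 6p = 5p - 207, so 616 = 11p and p* = 56, q* = 73.
Since 62 > 56, the floor is binding.
At p = 62: qd = 409 - 6·62 = 37 and qs = 5·62 - 207 = 103.
The quantity actually transacted is the short side, demand: 37.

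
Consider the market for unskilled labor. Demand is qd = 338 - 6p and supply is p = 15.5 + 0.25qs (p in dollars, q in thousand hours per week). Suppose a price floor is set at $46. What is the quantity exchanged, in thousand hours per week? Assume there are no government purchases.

62

Rearranging supply gives qs = 4p - 62. Setting quantity demanded equal to quantity supplied, 338 - 6p = 4p - 62, gives p* = 40 and q* = 98.
Because the floor (46) lies above the market-clearing price, it is binding.
At p = 46: qd = 338 - 6·46 = 62 and qs = 4·46 - 62 = 122.
The quantity actually transacted is the short side, demand: 62.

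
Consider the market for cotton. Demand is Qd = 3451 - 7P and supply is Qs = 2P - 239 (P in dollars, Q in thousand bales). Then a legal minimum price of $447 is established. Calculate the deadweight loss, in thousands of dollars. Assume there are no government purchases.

Equilibrium: 3451 - 7P = 2P - 239, so 3690 = 9P and P* = 410, Q* = 581.
Because the floor (447) lies above the market-clearing price, it is binding.
At P = 447: Qd = 3451 - 7·447 = 322 and Qs = 2·447 - 239 = 655.
Quantity traded falls to 322. At Q = 322 the demand price is (3451 - 322)/7 = 447 and the supply price is (239 + 322)/2 = 280.5.
Deadweight loss = ½ · (447 - 280.5) · (581 - 322) = ½ · 166.5 · 259 = 21561.75.

21561.75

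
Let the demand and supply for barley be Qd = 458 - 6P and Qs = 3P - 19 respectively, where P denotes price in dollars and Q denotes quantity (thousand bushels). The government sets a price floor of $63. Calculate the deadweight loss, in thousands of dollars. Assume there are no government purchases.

Setting quantity demanded equal to quantity supplied, 458 - 6P = 3P - 19, gives P* = 53 and Q* = 140.
Since 63 > 53, the floor is binding.
At P = 63: Qd = 458 - 6·63 = 80 and Qs = 3·63 - 19 = 170.
Quantity traded falls to 80. At Q = 80 the demand price is (458 - 80)/6 = 63 and the supply price is (19 + 80)/3 = 33.
Deadweight loss = ½ · (63 - 33) · (140 - 80) = ½ · 30 · 60 = 900.

900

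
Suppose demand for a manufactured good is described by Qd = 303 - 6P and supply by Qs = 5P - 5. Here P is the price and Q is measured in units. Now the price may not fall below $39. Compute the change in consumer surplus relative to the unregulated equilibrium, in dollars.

-1122

Equilibrium: 303 - 6P = 5P - 5, so 308 = 11P and P* = 28, Q* = 135.
Because the floor (39) lies above the market-clearing price, it is binding.
At P = 39: Qd = 303 - 6·39 = 69 and Qs = 5·39 - 5 = 190.
Consumer surplus without the control is ½ · (50.5 - 28) · 135 = 1518.75.
With the floor, consumers buy 69 units at 39, so CS = ½ · (50.5 - 39) · 69 = 396.75.
Change in consumer surplus = 396.75 - 1518.75 = -1122.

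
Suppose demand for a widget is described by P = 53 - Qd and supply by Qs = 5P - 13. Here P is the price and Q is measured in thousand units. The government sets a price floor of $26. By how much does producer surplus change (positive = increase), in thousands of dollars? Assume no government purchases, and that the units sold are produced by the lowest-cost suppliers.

Rearranging demand gives Qd = 53 - P. In a free market, 53 - P = 5P - 13 gives the equilibrium P* = 11, Q* = 42.
Because the floor (26) lies above the market-clearing price, it is binding.
At P = 26: Qd = 53 - 26 = 27 and Qs = 5·26 - 13 = 117.
Producer surplus without the control is ½ · (11 - 2.6) · 42 = 176.4.
With the floor, 27 units are sold at 26. The supply price at Q = 27 is 8, so PS = ½ · [(26 - 2.6) + (26 - 8)] · 27 = 558.9.
Change in producer surplus = 558.9 - 176.4 = 382.5.

382.5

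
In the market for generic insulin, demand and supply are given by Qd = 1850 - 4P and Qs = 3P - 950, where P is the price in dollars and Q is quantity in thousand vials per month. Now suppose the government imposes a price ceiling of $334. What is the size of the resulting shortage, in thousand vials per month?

462

Setting quantity demanded equal to quantity supplied, 1850 - 4P = 3P - 950, gives P* = 400 and Q* = 250.
Since 334 < 400, the ceiling is binding.
At P = 334: Qd = 1850 - 4·334 = 514 and Qs = 3·334 - 950 = 52.
Shortage = Qd - Qs = 514 - 52 = 462.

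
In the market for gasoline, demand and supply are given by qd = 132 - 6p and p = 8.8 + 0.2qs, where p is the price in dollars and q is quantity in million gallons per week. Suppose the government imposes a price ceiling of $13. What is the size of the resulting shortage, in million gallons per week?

33

Rearranging supply gives qs = 5p - 44. Without the control the market clears where 132 - 6p = 5p - 44, i.e. p* = 16 and q* = 36.
Because the ceiling (13) lies below the market-clearing price, it is binding.
At p = 13: qd = 132 - 6·13 = 54 and qs = 5·13 - 44 = 21.
Shortage = qd - qs = 54 - 21 = 33.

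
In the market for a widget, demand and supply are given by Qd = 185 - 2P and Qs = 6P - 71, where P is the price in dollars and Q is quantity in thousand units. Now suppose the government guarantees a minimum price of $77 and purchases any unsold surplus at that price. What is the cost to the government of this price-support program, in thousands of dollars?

Setting quantity demanded equal to quantity supplied, 185 - 2P = 6P - 71, gives P* = 32 and Q* = 121.
The floor of 77 is above the equilibrium price 32, so it binds.
At P = 77: Qd = 185 - 2·77 = 31 and Qs = 6·77 - 71 = 391.
Surplus = Qs - Qd = 360.
Government expenditure = surplus × support price = 360 × 77 = 27720.

27720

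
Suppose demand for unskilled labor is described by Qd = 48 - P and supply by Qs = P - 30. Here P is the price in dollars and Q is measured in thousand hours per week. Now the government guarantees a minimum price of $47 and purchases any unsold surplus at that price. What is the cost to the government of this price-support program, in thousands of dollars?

Setting quantity demanded equal to quantity supplied, 48 - P = P - 30, gives P* = 39 and Q* = 9.
Because the floor (47) lies above the market-clearing price, it is binding.
At P = 47: Qd = 48 - 47 = 1 and Qs = 47 - 30 = 17.
Surplus = Qs - Qd = 16.
Government expenditure = surplus × support price = 16 × 47 = 752.

752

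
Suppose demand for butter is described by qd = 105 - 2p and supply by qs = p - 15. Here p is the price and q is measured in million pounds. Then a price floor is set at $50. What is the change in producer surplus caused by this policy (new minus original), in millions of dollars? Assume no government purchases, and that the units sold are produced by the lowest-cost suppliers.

-150

Setting quantity demanded equal to quantity supplied, 105 - 2p = p - 15, gives p* = 40 and q* = 25.
Because the floor (50) lies above the market-clearing price, it is binding.
At p = 50: qd = 105 - 2·50 = 5 and qs = 50 - 15 = 35.
Producer surplus without the control is ½ · (40 - 15) · 25 = 312.5.
With the floor, 5 units are sold at 50. The supply price at q = 5 is 20, so PS = ½ · [(50 - 15) + (50 - 20)] · 5 = 162.5.
Change in producer surplus = 162.5 - 312.5 = -150.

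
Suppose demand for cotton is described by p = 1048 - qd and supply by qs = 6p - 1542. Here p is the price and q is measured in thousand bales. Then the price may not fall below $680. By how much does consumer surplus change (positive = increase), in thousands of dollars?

-162130

Rearranging demand gives qd = 1048 - p. Setting quantity demanded equal to quantity supplied, 1048 - p = 6p - 1542, gives p* = 370 and q* = 678.
Since 680 > 370, the floor is binding.
At p = 680: qd = 1048 - 680 = 368 and qs = 6·680 - 1542 = 2538.
Consumer surplus without the control is ½ · (1048 - 370) · 678 = 229842.
With the floor, consumers buy 368 units at 680, so CS = ½ · (1048 - 680) · 368 = 67712.
Change in consumer surplus = 67712 - 229842 = -162130.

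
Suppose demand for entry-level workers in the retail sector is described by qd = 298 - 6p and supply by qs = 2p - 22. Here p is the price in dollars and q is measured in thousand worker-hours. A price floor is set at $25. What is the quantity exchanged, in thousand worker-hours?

Without the control the market clears where 298 - 6p = 2p - 22, i.e. p* = 40 and q* = 58.
Since 25 is below p* = 40, the floor does not bind and the free-market outcome prevails.

58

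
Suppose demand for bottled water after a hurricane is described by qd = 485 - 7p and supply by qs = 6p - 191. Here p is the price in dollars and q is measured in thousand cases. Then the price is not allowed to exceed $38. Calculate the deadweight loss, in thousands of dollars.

1092

Without the control the market clears where 485 - 7p = 6p - 191, i.e. p* = 52 and q* = 121.
The ceiling of 38 is below the equilibrium price 52, so it binds.
At p = 38: qd = 485 - 7·38 = 219 and qs = 6·38 - 191 = 37.
Quantity traded falls to 37. At q = 37 the demand price is (485 - 37)/7 = 64 and the supply price is (191 + 37)/6 = 38.
Deadweight loss = ½ · (64 - 38) · (121 - 37) = ½ · 26 · 84 = 1092.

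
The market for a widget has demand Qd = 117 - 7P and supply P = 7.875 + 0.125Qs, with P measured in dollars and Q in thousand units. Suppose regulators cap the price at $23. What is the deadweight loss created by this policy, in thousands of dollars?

Rearranging supply gives Qs = 8P - 63. Setting quantity demanded equal to quantity supplied, 117 - 7P = 8P - 63, gives P* = 12 and Q* = 33.
The ceiling of 23 is above the equilibrium price 12, so it is not binding; the market clears at P* = 12, Q* = 33.
Since the control does not bind, no trades are prevented and deadweight loss is zero.

0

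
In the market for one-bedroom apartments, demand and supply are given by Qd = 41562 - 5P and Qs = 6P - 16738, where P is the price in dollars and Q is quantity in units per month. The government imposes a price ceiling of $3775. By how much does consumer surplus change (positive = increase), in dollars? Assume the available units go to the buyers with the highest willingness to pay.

Setting quantity demanded equal to quantity supplied, 41562 - 5P = 6P - 16738, gives P* = 5300 and Q* = 15062.
The ceiling of 3775 is below the equilibrium price 5300, so it binds.
At P = 3775: Qd = 41562 - 5·3775 = 22687 and Qs = 6·3775 - 16738 = 5912.
Consumer surplus without the control is ½ · (8312.4 - 5300) · 15062 = 22686384.4.
With the ceiling, 5912 units are sold at 3775 (assume they go to the highest-value buyers). The demand price at Q = 5912 is 7130, so CS = ½ · [(8312.4 - 3775) + (7130 - 3775)] · 5912 = 23329934.4.
Change in consumer surplus = 23329934.4 - 22686384.4 = 643550.

643550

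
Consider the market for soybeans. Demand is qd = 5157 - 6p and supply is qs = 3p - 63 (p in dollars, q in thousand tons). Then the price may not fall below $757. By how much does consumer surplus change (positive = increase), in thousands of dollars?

In a free market, 5157 - 6p = 3p - 63 gives the equilibrium p* = 580, q* = 1677.
Because the floor (757) lies above the market-clearing price, it is binding.
At p = 757: qd = 5157 - 6·757 = 615 and qs = 3·757 - 63 = 2208.
Consumer surplus without the control is ½ · (859.5 - 580) · 1677 = 234360.75.
With the floor, consumers buy 615 units at 757, so CS = ½ · (859.5 - 757) · 615 = 31518.75.
Change in consumer surplus = 31518.75 - 234360.75 = -202842.

-202842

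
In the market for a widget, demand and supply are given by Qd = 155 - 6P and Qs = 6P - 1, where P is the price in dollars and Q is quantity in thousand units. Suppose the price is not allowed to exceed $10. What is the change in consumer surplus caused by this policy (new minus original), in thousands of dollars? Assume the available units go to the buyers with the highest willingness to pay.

Setting quantity demanded equal to quantity supplied, 155 - 6P = 6P - 1, gives P* = 13 and Q* = 77.
Because the ceiling (10) lies below the market-clearing price, it is binding.
At P = 10: Qd = 155 - 6·10 = 95 and Qs = 6·10 - 1 = 59.
Consumer surplus without the control is ½ · (155/6 - 13) · 77 = 5929/12.
With the ceiling, 59 units are sold at 10 (assume they go to the highest-value buyers). The demand price at Q = 59 is 16, so CS = ½ · [(155/6 - 10) + (16 - 10)] · 59 = 7729/12.
Change in consumer surplus = 7729/12 - 5929/12 = 150.

150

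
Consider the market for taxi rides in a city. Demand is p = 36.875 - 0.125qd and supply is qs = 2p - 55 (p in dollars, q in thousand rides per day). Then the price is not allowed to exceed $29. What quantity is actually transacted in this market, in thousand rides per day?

3

Rearranging demand gives qd = 295 - 8p. Equilibrium: 295 - 8p = 2p - 55, so 350 = 10p and p* = 35, q* = 15.
The ceiling of 29 is below the equilibrium price 35, so it binds.
At p = 29: qd = 295 - 8·29 = 63 and qs = 2·29 - 55 = 3.
The quantity actually transacted is the short side, supply: 3.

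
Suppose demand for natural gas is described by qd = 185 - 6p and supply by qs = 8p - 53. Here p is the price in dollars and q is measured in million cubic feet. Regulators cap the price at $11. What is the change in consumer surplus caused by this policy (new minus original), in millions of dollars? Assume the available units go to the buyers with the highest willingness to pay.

In a free market, 185 - 6p = 8p - 53 gives the equilibrium p* = 17, q* = 83.
Since 11 < 17, the ceiling is binding.
At p = 11: qd = 185 - 6·11 = 119 and qs = 8·11 - 53 = 35.
Consumer surplus without the control is ½ · (185/6 - 17) · 83 = 6889/12.
With the ceiling, 35 units are sold at 11 (assume they go to the highest-value buyers). The demand price at q = 35 is 25, so CS = ½ · [(185/6 - 11) + (25 - 11)] · 35 = 7105/12.
Change in consumer surplus = 7105/12 - 6889/12 = 18.

18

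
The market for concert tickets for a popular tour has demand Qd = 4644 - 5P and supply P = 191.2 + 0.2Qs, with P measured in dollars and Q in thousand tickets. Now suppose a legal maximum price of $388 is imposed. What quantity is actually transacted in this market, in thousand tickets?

984

Rearranging supply gives Qs = 5P - 956. Setting quantity demanded equal to quantity supplied, 4644 - 5P = 5P - 956, gives P* = 560 and Q* = 1844.
Because the ceiling (388) lies below the market-clearing price, it is binding.
At P = 388: Qd = 4644 - 5·388 = 2704 and Qs = 5·388 - 956 = 984.
The quantity actually transacted is the short side, supply: 984.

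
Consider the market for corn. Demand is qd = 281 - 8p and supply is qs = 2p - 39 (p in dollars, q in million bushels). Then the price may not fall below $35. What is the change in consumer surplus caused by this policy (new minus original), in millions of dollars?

-39

Equilibrium: 281 - 8p = 2p - 39, so 320 = 10p and p* = 32, q* = 25.
The floor of 35 is above the equilibrium price 32, so it binds.
At p = 35: qd = 281 - 8·35 = 1 and qs = 2·35 - 39 = 31.
Consumer surplus without the control is ½ · (35.125 - 32) · 25 = 39.0625.
With the floor, consumers buy 1 units at 35, so CS = ½ · (35.125 - 35) · 1 = 0.0625.
Change in consumer surplus = 0.0625 - 39.0625 = -39.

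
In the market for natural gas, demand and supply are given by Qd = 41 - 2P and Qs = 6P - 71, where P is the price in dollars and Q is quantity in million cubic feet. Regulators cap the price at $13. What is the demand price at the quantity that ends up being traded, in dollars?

17

In a free market, 41 - 2P = 6P - 71 gives the equilibrium P* = 14, Q* = 13.
The ceiling of 13 is below the equilibrium price 14, so it binds.
At P = 13: Qd = 41 - 2·13 = 15 and Qs = 6·13 - 71 = 7.
Only 7 units reach the market. On the demand curve, the marginal buyer's willingness to pay at Q = 7 is (41 - 7)/2 = 17.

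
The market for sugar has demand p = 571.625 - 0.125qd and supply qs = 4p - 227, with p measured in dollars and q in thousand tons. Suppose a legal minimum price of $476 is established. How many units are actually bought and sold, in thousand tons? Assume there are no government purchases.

765

Rearranging demand gives qd = 4573 - 8p. In a free market, 4573 - 8p = 4p - 227 gives the equilibrium p* = 400, q* = 1373.
The floor of 476 is above the equilibrium price 400, so it binds.
At p = 476: qd = 4573 - 8·476 = 765 and qs = 4·476 - 227 = 1677.
The quantity actually transacted is the short side, demand: 765.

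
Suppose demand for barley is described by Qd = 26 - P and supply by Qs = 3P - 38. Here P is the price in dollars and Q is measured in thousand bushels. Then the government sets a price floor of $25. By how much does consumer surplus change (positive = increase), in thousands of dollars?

-49.5

Setting quantity demanded equal to quantity supplied, 26 - P = 3P - 38, gives P* = 16 and Q* = 10.
Because the floor (25) lies above the market-clearing price, it is binding.
At P = 25: Qd = 26 - 25 = 1 and Qs = 3·25 - 38 = 37.
Consumer surplus without the control is ½ · (26 - 16) · 10 = 50.
With the floor, consumers buy 1 units at 25, so CS = ½ · (26 - 25) · 1 = 0.5.
Change in consumer surplus = 0.5 - 50 = -49.5.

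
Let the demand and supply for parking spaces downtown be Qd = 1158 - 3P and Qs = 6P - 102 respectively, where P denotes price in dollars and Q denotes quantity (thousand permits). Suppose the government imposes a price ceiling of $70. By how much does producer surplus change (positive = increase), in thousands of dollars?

-36960

Setting quantity demanded equal to quantity supplied, 1158 - 3P = 6P - 102, gives P* = 140 and Q* = 738.
The ceiling of 70 is below the equilibrium price 140, so it binds.
At P = 70: Qd = 1158 - 3·70 = 948 and Qs = 6·70 - 102 = 318.
Producer surplus without the control is ½ · (140 - 17) · 738 = 45387.
With the ceiling, producers sell 318 units at 70, so PS = ½ · (70 - 17) · 318 = 8427.
Change in producer surplus = 8427 - 45387 = -36960.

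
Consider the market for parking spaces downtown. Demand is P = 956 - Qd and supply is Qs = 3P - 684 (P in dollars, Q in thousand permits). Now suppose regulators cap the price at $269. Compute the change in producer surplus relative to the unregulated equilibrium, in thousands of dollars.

Rearranging demand gives Qd = 956 - P. Without the control the market clears where 956 - P = 3P - 684, i.e. P* = 410 and Q* = 546.
Because the ceiling (269) lies below the market-clearing price, it is binding.
At P = 269: Qd = 956 - 269 = 687 and Qs = 3·269 - 684 = 123.
Producer surplus without the control is ½ · (410 - 228) · 546 = 49686.
With the ceiling, producers sell 123 units at 269, so PS = ½ · (269 - 228) · 123 = 2521.5.
Change in producer surplus = 2521.5 - 49686 = -47164.5.

-47164.5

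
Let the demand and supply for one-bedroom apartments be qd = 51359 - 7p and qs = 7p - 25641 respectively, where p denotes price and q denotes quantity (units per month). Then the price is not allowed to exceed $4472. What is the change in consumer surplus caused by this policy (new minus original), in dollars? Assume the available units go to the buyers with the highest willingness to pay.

Without the control the market clears where 51359 - 7p = 7p - 25641, i.e. p* = 5500 and q* = 12859.
Because the ceiling (4472) lies below the market-clearing price, it is binding.
At p = 4472: qd = 51359 - 7·4472 = 20055 and qs = 7·4472 - 25641 = 5663.
Consumer surplus without the control is ½ · (7337 - 5500) · 12859 = 11810991.5.
With the ceiling, 5663 units are sold at 4472 (assume they go to the highest-value buyers). The demand price at q = 5663 is 6528, so CS = ½ · [(7337 - 4472) + (6528 - 4472)] · 5663 = 13933811.5.
Change in consumer surplus = 13933811.5 - 11810991.5 = 2122820.

2122820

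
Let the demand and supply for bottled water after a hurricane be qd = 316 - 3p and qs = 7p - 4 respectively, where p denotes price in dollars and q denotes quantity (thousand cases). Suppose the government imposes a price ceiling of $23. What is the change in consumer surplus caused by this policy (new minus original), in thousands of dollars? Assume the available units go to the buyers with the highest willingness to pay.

751.5

Equilibrium: 316 - 3p = 7p - 4, so 320 = 10p and p* = 32, q* = 220.
The ceiling of 23 is below the equilibrium price 32, so it binds.
At p = 23: qd = 316 - 3·23 = 247 and qs = 7·23 - 4 = 157.
Consumer surplus without the control is ½ · (316/3 - 32) · 220 = 24200/3.
With the ceiling, 157 units are sold at 23 (assume they go to the highest-value buyers). The demand price at q = 157 is 53, so CS = ½ · [(316/3 - 23) + (53 - 23)] · 157 = 52909/6.
Change in consumer surplus = 52909/6 - 24200/3 = 751.5.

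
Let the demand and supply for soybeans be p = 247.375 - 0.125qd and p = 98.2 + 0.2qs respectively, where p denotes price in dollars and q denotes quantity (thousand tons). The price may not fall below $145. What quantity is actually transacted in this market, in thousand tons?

459

Rearranging demand gives qd = 1979 - 8p; rearranging supply gives qs = 5p - 491. Equilibrium: 1979 - 8p = 5p - 491, so 2470 = 13p and p* = 190, q* = 459.
The floor of 145 is below the equilibrium price 190, so it is not binding; the market clears at p* = 190, q* = 459.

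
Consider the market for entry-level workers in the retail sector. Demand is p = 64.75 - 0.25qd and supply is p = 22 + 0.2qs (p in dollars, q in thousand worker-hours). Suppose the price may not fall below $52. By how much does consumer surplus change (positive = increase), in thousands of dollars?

-803

Rearranging demand gives qd = 259 - 4p; rearranging supply gives qs = 5p - 110. Setting quantity demanded equal to quantity supplied, 259 - 4p = 5p - 110, gives p* = 41 and q* = 95.
The floor of 52 is above the equilibrium price 41, so it binds.
At p = 52: qd = 259 - 4·52 = 51 and qs = 5·52 - 110 = 150.
Consumer surplus without the control is ½ · (64.75 - 41) · 95 = 1128.125.
With the floor, consumers buy 51 units at 52, so CS = ½ · (64.75 - 52) · 51 = 325.125.
Change in consumer surplus = 325.125 - 1128.125 = -803.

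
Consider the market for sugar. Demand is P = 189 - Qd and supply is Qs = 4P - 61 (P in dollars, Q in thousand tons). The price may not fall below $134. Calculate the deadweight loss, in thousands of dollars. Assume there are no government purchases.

4410

Rearranging demand gives Qd = 189 - P. Equilibrium: 189 - P = 4P - 61, so 250 = 5P and P* = 50, Q* = 139.
Since 134 > 50, the floor is binding.
At P = 134: Qd = 189 - 134 = 55 and Qs = 4·134 - 61 = 475.
Quantity traded falls to 55. At Q = 55 the demand price is 189 - 55 = 134 and the supply price is (61 + 55)/4 = 29.
Deadweight loss = ½ · (134 - 29) · (139 - 55) = ½ · 105 · 84 = 4410.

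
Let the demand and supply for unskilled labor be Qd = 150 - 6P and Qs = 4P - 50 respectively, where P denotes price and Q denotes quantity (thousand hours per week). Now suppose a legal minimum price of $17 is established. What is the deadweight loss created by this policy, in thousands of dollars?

0

In a free market, 150 - 6P = 4P - 50 gives the equilibrium P* = 20, Q* = 30.
The floor of 17 is below the equilibrium price 20, so it is not binding; the market clears at P* = 20, Q* = 30.
Since the control does not bind, no trades are prevented and deadweight loss is zero.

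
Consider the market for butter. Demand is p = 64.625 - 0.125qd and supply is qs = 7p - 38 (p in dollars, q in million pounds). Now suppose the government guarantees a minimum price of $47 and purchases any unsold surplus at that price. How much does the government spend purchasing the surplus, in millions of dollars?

7050

Rearranging demand gives qd = 517 - 8p. Without the control the market clears where 517 - 8p = 7p - 38, i.e. p* = 37 and q* = 221.
Because the floor (47) lies above the market-clearing price, it is binding.
At p = 47: qd = 517 - 8·47 = 141 and qs = 7·47 - 38 = 291.
Surplus = qs - qd = 150.
Government expenditure = surplus × support price = 150 × 47 = 7050.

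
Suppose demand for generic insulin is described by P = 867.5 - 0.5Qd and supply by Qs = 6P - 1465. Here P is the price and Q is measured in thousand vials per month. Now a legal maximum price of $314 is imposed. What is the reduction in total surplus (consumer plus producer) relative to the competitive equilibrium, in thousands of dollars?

Rearranging demand gives Qd = 1735 - 2P. Equilibrium: 1735 - 2P = 6P - 1465, so 3200 = 8P and P* = 400, Q* = 935.
Since 314 < 400, the ceiling is binding.
At P = 314: Qd = 1735 - 2·314 = 1107 and Qs = 6·314 - 1465 = 419.
Quantity traded falls to 419. At Q = 419 the demand price is (1735 - 419)/2 = 658 and the supply price is (1465 + 419)/6 = 314.
Deadweight loss = ½ · (658 - 314) · (935 - 419) = ½ · 344 · 516 = 88752.

88752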